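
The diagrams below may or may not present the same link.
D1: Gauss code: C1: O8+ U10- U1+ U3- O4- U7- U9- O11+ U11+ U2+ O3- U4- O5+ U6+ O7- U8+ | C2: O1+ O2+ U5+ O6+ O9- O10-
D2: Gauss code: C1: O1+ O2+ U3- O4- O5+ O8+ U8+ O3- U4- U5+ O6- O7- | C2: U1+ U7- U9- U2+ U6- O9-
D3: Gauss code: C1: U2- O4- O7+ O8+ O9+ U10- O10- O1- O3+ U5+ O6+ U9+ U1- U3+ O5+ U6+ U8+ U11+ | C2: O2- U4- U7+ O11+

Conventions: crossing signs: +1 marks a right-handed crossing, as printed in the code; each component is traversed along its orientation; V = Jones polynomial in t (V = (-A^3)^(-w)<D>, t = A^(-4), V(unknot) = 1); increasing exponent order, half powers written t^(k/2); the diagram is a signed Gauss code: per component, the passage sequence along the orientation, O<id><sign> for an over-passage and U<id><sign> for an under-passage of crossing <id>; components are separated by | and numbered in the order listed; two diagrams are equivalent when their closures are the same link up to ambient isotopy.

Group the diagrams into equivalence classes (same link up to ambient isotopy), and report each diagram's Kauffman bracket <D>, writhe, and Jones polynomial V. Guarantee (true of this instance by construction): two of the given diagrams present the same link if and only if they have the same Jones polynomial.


grouping into links: {D1} | {D2} | {D3}
V(D1) = t^(-7/2) - t^(-5/2) + t^(-3/2) - 2t^(-1/2) - t^(3/2)  (w +1, c 11, <D> = A^-3 + 2A^5 - A^9 + A^13 - A^17)
V(D2) = -t^(-1/2) - t^(1/2)  [9 crossings, <D> = A^-5 + A^-1, w = -1]
D3 (bracket -A^-9 + A^-1 + A^3 + A^7; 11 crossings at w = +3): V = -t^(1/2) - t^(3/2) - t^(5/2) + t^(9/2)
why: 3 values of V(t) split the 3 diagrams


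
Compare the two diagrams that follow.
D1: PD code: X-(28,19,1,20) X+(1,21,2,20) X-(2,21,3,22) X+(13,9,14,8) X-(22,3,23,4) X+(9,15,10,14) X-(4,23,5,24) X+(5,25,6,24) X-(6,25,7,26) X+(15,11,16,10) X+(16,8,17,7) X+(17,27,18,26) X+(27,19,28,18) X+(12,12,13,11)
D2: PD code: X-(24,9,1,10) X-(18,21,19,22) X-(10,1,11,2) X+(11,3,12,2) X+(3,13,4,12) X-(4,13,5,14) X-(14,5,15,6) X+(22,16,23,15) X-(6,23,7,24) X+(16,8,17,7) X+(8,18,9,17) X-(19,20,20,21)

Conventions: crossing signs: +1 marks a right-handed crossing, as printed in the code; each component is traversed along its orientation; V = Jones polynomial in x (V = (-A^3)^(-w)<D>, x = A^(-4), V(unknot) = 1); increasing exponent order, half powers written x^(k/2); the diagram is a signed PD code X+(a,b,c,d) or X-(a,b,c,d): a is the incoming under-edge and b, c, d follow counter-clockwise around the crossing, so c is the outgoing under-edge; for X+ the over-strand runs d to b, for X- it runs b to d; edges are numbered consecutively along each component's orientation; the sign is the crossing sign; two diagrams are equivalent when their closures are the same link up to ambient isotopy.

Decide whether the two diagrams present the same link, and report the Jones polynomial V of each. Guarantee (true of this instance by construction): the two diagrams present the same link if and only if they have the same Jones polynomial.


same link: no
V(D1) = x + x^3 - x^4  [14 crossings, <D> = -A^-4 + 1 + A^8, w = +4]
V(D2) = -x^-3 + 2x^-2 - 2x^-1 + 3 - 2x + 2x^2 - x^3  [12 crossings, <D> = -A^-18 + 2A^-14 - 2A^-10 + 3A^-6 - 2A^-2 + 2A^2 - A^6, w = -2]
insight: 2 values of V(x) split the 2 diagrams


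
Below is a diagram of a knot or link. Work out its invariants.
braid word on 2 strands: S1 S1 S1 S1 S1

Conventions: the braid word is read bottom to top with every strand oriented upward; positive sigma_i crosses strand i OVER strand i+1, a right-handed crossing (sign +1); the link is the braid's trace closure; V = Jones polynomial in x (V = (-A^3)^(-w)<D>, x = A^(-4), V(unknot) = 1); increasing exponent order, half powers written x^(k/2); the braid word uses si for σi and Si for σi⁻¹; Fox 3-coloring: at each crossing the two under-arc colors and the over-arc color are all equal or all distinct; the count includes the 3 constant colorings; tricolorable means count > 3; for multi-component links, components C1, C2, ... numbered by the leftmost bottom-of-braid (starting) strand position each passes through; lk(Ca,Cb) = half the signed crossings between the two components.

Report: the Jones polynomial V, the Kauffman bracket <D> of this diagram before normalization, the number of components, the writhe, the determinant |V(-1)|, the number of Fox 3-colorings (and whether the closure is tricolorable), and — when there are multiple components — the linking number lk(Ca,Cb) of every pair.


Jones polynomial: V(x) = -x^-7 + x^-6 - x^-5 + x^-4 + x^-2
<D> = -A^-7 - A + A^5 - A^9 + A^13; writhe -5
components 1, writhe -5 (5 crossings)
3-colorings: 3 of 3^5, det 5 — not tricolorable
note: w = -5 (over 5 crossings) is diagram-only; (-A^3)^(5) removes it from V


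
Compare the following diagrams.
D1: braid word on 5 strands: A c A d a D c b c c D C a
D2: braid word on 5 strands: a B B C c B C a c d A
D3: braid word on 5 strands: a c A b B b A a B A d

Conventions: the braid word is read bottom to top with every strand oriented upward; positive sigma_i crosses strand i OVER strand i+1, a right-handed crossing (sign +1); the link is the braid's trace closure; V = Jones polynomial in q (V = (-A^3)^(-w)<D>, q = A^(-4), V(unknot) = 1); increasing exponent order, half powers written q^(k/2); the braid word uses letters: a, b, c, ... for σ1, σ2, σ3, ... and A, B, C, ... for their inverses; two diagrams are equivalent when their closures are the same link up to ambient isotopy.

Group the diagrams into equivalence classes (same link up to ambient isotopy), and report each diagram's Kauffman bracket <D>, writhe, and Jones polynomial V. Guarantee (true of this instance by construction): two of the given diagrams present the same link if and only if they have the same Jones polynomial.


classes: {D1} | {D2} | {D3}
V(D1) = -q^(1/2) - q^(3/2) - q^(5/2) + q^(9/2)  [13 crossings, <D> = -A^-9 + A^-1 + A^3 + A^7, w = +3]
V(D2) = q^(-9/2) - q^(-5/2) - q^(-3/2) - q^(-1/2)  (w -1, c 11, <D> = A^-1 + A^3 + A^7 - A^15)
V(D3) = -q^(-1/2) - q^(1/2)  [11 crossings, <D> = A + A^5, w = +1]
note: V(q) takes 3 values over 3 diagrams, fixing the grouping


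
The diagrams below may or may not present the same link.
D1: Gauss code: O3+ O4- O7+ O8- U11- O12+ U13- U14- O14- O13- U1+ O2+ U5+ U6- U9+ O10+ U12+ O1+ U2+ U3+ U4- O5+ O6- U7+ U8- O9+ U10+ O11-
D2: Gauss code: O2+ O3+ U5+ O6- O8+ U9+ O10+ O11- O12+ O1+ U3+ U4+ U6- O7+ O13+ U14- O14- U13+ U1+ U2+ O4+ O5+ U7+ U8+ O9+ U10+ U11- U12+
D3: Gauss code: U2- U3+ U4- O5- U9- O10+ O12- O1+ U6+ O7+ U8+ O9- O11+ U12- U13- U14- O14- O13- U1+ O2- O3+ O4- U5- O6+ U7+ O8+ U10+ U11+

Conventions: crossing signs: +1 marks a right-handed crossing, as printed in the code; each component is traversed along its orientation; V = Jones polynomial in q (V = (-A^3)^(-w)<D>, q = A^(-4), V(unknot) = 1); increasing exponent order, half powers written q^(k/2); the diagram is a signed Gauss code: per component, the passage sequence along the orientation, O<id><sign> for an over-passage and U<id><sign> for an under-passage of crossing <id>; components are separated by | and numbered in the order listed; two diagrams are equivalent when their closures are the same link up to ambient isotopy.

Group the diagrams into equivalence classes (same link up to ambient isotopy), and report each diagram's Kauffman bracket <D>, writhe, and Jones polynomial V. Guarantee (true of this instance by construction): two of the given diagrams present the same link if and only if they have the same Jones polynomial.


classes: {D1} | {D2} | {D3}
V(D1) = q^2 + q^4 - q^5 + q^6 - q^7  [14 crossings, <D> = -A^-22 + A^-18 - A^-14 + A^-10 + A^-2, w = +2]
V(D2) = q^3 + q^5 - q^8  [14 crossings, <D> = -A^-8 + A^4 + A^12, w = +8]
V(D3) = q^-1 - 1 + 2q - 2q^2 + 2q^3 - 2q^4 + q^5  [14 crossings, <D> = A^-20 - 2A^-16 + 2A^-12 - 2A^-8 + 2A^-4 - 1 + A^4, w = 0]
note: 3 classes among 3 diagrams; unequal V(q) rules out equality


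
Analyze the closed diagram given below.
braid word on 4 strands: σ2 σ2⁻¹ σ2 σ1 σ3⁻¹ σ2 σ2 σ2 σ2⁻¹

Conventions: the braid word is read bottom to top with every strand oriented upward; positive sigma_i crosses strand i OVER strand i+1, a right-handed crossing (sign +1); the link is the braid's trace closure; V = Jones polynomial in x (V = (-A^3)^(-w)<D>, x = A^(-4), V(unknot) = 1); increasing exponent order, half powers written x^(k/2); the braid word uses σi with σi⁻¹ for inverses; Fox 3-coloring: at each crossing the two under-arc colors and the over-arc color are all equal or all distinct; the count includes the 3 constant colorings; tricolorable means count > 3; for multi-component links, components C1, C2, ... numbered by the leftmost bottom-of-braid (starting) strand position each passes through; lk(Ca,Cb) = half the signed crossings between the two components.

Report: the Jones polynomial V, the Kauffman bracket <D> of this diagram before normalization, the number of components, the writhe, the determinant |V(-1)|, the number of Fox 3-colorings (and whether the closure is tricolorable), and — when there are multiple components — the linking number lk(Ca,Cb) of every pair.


V = x + x^3 - x^4
<D> = A^-7 - A^-3 - A^5 (w = +3)
1 component over 9 crossings, w = +3
9 Fox colorings among 3^9, |V(-1)| = 3: tricolorable
why: inverse pairs cancel, leaving σ2 σ1 σ3⁻¹ σ2 σ2


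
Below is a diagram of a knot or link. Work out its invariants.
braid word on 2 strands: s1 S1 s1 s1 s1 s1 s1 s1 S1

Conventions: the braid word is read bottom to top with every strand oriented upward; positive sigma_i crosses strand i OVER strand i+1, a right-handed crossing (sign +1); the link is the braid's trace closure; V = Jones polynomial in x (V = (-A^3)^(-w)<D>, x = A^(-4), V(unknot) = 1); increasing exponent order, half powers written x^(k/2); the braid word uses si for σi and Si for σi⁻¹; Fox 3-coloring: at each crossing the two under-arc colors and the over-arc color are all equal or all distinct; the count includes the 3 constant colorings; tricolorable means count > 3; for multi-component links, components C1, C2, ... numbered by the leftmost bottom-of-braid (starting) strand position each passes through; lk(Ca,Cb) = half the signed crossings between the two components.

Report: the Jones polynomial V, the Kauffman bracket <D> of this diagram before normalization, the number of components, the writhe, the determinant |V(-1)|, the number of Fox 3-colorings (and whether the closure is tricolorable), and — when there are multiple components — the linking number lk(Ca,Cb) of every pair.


Jones polynomial: V(x) = x^2 + x^4 - x^5 + x^6 - x^7
<D> = A^-13 - A^-9 + A^-5 - A^-1 - A^7; writhe +5
components 1, writhe +5 (9 crossings)
3-colorings: 3 of 3^9, det 5 — not tricolorable
note: inverse pairs cancel, leaving σ1 σ1 σ1 σ1 σ1


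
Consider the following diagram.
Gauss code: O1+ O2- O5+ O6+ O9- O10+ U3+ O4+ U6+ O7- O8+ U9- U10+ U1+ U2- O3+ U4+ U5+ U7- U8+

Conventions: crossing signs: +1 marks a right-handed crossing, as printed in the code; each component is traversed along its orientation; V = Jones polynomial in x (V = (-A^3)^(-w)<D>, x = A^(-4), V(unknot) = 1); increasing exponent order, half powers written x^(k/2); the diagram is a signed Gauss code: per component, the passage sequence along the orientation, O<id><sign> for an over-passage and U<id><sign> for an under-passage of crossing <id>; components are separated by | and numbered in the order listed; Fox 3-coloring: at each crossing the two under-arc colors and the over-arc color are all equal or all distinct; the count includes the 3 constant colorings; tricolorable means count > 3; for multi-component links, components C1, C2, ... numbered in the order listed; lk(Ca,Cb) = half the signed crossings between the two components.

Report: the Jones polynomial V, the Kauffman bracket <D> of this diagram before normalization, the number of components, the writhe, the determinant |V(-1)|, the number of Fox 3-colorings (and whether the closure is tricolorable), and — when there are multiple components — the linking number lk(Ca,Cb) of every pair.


V = x + x^3 - x^4
<D> = -A^-4 + 1 + A^8 (w = +4)
1 component over 10 crossings, w = +4
9 Fox colorings among 3^10, |V(-1)| = 3: tricolorable
why: the span of V is 3, forcing >= 3 crossings in any diagram


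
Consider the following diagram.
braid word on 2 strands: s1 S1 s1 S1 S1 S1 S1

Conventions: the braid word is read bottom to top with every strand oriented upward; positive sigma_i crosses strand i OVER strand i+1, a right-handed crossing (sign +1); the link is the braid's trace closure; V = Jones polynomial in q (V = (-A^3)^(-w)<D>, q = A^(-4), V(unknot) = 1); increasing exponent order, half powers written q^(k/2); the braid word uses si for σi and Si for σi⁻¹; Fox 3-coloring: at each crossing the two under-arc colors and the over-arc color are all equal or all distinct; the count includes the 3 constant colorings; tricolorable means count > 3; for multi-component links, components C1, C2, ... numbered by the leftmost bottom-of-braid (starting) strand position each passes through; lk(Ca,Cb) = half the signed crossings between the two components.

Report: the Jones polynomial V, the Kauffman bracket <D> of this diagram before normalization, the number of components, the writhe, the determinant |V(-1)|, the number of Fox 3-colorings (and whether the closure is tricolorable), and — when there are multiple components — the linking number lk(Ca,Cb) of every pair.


V(q) = -q^-4 + q^-3 + q^-1
bracket: -A^-5 - A^3 + A^7, w = -3
1 component, writhe -3, over 7 crossings
det 3, colorings 9 of 3^7 — tricolorable
observation: w = -3 (over 7 crossings) is diagram-only; (-A^3)^(3) removes it from V


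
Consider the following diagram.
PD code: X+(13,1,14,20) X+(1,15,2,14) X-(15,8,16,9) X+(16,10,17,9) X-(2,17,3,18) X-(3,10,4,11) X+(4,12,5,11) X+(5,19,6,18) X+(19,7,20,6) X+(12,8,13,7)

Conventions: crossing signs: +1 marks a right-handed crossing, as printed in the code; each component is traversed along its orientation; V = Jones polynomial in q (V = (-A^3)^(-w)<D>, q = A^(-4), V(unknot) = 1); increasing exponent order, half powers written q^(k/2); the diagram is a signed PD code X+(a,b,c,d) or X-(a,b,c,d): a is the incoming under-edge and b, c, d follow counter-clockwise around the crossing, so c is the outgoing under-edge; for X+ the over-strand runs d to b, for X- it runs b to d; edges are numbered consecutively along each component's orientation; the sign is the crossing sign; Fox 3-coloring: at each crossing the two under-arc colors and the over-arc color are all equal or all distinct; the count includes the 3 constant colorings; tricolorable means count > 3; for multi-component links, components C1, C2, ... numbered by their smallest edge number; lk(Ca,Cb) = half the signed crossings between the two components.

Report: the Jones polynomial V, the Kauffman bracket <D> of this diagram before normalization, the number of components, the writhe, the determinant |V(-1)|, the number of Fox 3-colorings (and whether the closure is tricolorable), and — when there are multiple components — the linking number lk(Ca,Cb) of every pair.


Jones polynomial: V(q) = q + q^3 - q^4
<D> = -A^-4 + 1 + A^8; writhe +4
components 1, writhe +4 (10 crossings)
3-colorings: 9 of 3^10, det 3 — tricolorable
note: V spans 3 powers of q: at least 3 crossings in any diagram


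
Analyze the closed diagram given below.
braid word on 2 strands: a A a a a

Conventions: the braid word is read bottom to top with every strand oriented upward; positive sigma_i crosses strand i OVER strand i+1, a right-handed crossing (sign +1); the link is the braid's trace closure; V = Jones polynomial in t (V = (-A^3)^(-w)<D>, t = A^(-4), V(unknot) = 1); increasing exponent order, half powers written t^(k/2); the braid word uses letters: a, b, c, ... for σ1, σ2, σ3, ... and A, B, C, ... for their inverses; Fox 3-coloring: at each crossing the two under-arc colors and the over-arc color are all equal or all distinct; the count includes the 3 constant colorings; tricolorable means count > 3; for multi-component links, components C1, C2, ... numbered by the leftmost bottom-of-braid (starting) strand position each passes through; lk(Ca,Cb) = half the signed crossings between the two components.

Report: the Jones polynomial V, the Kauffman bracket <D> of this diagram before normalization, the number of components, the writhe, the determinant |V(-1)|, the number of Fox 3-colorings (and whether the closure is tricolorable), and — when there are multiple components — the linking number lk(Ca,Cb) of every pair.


V = t + t^3 - t^4
<D> = A^-7 - A^-3 - A^5 (w = +3)
1 component over 5 crossings, w = +3
9 Fox colorings among 3^5, |V(-1)| = 3: tricolorable
why: a (2,3) torus form — a single generator 3 times


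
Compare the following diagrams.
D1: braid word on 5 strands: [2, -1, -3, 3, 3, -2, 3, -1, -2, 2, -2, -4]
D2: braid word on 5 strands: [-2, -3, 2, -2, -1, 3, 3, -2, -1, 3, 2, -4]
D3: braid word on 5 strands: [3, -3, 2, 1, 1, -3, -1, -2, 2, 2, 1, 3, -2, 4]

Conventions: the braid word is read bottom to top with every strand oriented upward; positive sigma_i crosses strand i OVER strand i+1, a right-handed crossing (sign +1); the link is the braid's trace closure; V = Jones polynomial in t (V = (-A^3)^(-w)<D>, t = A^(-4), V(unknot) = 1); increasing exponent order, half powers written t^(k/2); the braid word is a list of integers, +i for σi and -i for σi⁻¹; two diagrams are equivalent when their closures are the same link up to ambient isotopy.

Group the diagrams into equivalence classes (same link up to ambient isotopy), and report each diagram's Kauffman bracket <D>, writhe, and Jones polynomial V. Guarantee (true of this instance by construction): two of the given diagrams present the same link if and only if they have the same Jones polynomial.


equivalence classes: {D1, D2} | {D3}
D1 (bracket A^-14 + 2A^-6 + A^2; 12 crossings at w = -2): V = t^-2 + 2 + t^2
D2 (bracket A^-14 + 2A^-6 + A^2; 12 crossings at w = -2): V = t^-2 + 2 + t^2
V(D3) = 1 + t + t^2 + t^3  [14 crossings, <D> = 1 + A^4 + A^8 + A^12, w = +4]
key observation: 2 classes among 3 diagrams; unequal V(t) rules out equality


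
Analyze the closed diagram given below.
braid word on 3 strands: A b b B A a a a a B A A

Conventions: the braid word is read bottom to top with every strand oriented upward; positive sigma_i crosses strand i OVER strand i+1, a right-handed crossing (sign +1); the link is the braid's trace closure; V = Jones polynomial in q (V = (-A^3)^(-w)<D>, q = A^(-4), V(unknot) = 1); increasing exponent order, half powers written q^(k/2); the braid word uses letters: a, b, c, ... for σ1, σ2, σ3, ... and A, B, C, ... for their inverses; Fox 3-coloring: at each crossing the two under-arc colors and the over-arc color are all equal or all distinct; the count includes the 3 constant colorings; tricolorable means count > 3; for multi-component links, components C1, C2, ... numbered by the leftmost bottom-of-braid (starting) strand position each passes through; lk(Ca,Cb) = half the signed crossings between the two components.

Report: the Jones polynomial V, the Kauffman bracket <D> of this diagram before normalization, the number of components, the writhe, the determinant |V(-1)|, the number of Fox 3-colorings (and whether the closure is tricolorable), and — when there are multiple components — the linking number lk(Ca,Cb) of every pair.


V = -q^-3 + q^-2 - q^-1 + 3 - q + q^2 - q^3
<D> = -A^-12 + A^-8 - A^-4 + 3 - A^4 + A^8 - A^12 (w = 0)
1 component over 12 crossings, w = 0
27 Fox colorings among 3^12, |V(-1)| = 9: tricolorable
why: |V(-1)| = 9: so tricolorable, since 3 divides 9


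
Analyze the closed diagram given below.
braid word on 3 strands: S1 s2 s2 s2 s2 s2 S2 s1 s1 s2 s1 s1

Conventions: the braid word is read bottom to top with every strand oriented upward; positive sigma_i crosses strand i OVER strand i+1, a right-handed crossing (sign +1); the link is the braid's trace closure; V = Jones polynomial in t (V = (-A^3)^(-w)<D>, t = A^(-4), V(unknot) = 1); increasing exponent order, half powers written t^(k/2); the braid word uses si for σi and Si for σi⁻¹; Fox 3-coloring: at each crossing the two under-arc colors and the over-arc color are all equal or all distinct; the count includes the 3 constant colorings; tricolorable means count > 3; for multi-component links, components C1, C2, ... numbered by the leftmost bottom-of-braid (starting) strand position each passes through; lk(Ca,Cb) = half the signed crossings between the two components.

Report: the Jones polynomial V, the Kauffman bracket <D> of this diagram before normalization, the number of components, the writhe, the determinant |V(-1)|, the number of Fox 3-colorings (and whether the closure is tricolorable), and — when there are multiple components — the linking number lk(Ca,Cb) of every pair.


Jones polynomial: V(t) = t^3 + t^5 - t^6 + t^7 - t^8 + t^9 - t^10
<D> = -A^-16 + A^-12 - A^-8 + A^-4 - 1 + A^4 + A^12; writhe +8
components 1, writhe +8 (12 crossings)
3-colorings: 3 of 3^12, det 7 — not tricolorable
note: the span of V is 7, forcing >= 7 crossings in any diagram


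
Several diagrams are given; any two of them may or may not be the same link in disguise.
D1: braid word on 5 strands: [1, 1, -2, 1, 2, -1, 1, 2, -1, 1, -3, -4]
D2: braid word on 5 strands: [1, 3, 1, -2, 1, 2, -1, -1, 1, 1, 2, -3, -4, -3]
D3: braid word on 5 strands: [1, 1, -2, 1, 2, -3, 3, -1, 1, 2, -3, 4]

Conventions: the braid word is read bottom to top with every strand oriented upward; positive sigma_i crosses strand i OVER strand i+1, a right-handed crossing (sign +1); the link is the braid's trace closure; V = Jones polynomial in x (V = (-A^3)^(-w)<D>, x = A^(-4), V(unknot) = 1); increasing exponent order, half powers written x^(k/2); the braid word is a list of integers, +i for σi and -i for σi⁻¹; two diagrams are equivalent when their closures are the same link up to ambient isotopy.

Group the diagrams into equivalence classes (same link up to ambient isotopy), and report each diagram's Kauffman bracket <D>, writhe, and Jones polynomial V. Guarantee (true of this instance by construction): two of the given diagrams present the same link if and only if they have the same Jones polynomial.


classes: {D1, D2, D3}
V(D1) = x - x^2 + 2x^3 - x^4 + x^5 - x^6  [12 crossings, <D> = -A^-18 + A^-14 - A^-10 + 2A^-6 - A^-2 + A^2, w = +2]
V(D2) = x - x^2 + 2x^3 - x^4 + x^5 - x^6  (w +2, c 14, <D> = -A^-18 + A^-14 - A^-10 + 2A^-6 - A^-2 + A^2)
V(D3) = x - x^2 + 2x^3 - x^4 + x^5 - x^6  [12 crossings, <D> = -A^-12 + A^-8 - A^-4 + 2 - A^4 + A^8, w = +4]
note: all 3 diagrams share one V(x), hence one class


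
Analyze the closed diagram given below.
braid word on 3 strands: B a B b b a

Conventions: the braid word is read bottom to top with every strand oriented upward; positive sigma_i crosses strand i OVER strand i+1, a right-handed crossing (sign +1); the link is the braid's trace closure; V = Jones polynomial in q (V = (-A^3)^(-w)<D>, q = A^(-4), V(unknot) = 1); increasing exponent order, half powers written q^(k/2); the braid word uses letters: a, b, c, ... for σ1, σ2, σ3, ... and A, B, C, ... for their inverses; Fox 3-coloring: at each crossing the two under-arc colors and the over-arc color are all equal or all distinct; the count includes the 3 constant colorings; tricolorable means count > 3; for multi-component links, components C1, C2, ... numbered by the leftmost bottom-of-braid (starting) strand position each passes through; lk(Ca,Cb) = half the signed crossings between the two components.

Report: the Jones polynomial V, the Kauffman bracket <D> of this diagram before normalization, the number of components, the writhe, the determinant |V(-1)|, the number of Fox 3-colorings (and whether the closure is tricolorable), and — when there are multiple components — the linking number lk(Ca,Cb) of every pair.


V = 1
<D> = A^6 (w = +2)
1 component over 6 crossings, w = +2
3 Fox colorings among 3^6, |V(-1)| = 1: not tricolorable
why: w = +2 (over 6 crossings) is diagram-only; (-A^3)^(-2) removes it from V


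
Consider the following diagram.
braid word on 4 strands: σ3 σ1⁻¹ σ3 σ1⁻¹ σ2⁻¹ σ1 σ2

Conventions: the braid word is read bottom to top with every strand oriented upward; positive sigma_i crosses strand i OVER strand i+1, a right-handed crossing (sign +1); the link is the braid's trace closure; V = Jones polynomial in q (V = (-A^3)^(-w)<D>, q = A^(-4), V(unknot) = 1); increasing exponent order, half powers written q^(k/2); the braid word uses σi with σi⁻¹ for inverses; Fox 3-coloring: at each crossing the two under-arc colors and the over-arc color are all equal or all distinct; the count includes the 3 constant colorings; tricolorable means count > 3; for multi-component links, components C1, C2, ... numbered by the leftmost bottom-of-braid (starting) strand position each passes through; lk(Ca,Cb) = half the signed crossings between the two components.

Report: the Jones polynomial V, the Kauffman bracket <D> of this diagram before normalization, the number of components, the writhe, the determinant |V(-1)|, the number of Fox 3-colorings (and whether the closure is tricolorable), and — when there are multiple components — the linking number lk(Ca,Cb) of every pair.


V(q) = q^-2 + 2 + q^2
bracket: -A^-5 - 2A^3 - A^11, w = +1
3 components, writhe +1, over 7 crossings
lk(C1,C2) = -1
linking number lk(C1,C3) = +1
lk(C2,C3): 0
det 4, colorings 3 of 3^7 — not tricolorable
observation: w = +1 shifts under R1 moves; the (-A^3)^(-1) factor cancels that in V


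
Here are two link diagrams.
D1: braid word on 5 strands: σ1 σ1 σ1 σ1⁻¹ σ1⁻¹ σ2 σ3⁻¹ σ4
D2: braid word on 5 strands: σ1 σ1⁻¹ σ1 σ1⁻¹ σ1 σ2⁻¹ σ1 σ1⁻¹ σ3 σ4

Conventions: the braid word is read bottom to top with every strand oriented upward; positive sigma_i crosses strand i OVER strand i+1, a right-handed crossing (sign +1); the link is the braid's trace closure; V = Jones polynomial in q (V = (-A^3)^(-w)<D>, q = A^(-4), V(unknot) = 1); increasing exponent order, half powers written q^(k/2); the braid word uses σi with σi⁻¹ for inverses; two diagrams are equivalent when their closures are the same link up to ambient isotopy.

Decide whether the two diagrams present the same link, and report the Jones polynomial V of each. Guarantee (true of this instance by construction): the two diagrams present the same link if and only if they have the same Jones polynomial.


same link: yes
V(D1) = 1  [8 crossings, <D> = A^6, w = +2]
V(D2) = 1  (w +2, c 10, <D> = A^6)
note: all 2 diagrams share one V(q), hence one class


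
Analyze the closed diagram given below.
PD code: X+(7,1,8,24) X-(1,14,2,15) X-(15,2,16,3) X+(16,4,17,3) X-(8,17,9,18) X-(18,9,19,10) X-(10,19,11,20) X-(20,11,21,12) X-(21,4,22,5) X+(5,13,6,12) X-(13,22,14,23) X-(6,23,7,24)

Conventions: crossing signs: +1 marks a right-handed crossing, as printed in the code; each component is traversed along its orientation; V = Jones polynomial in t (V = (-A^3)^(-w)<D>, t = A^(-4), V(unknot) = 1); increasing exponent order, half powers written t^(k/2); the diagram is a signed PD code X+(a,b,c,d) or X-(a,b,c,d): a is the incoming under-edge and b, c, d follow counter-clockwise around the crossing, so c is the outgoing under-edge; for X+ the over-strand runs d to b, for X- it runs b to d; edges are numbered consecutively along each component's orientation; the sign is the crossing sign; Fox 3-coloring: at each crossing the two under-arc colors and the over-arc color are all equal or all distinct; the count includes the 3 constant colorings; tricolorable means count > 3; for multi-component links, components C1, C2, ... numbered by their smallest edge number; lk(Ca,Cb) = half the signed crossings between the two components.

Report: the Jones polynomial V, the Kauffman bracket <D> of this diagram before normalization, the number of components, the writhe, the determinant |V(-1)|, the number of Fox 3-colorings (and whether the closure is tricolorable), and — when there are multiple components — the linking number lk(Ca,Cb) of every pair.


V(t) = -t^-9 + 2t^-8 - 3t^-7 + 3t^-6 - 3t^-5 + 3t^-4 - t^-3 + t^-2
bracket: A^-10 - A^-6 + 3A^-2 - 3A^2 + 3A^6 - 3A^10 + 2A^14 - A^18, w = -6
1 component, writhe -6, over 12 crossings
det 17, colorings 3 of 3^12 — not tricolorable
observation: w = -6 shifts under R1 moves; the (-A^3)^(6) factor cancels that in V


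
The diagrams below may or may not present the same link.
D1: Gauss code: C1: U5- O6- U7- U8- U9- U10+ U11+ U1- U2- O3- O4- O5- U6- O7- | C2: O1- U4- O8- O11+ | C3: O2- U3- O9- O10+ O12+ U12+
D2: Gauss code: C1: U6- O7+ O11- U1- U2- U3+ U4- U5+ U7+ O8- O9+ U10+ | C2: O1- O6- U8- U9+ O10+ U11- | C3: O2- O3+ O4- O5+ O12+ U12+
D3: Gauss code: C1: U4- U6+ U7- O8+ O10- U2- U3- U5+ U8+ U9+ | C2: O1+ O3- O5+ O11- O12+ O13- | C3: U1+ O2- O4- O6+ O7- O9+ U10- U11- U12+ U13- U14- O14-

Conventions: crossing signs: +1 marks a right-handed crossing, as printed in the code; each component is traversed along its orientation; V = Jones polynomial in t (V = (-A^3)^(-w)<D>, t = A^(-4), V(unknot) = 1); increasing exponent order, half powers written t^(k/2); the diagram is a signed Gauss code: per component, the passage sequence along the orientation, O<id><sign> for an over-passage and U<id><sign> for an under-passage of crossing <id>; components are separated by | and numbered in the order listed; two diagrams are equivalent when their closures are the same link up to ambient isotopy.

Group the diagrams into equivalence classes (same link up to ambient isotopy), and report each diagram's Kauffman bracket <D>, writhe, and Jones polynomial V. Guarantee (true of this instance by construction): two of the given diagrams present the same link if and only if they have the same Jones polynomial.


classes: {D1} | {D2, D3}
V(D1) = -t^-9 + t^-8 - 2t^-7 + 3t^-6 - t^-5 + 3t^-4 + t^-2  [12 crossings, <D> = A^-10 + 3A^-2 - A^2 + 3A^6 - 2A^10 + A^14 - A^18, w = -6]
V(D2) = t^-3 + t^-2 + t^-1 + 1  [12 crossings, <D> = 1 + A^4 + A^8 + A^12, w = 0]
V(D3) = t^-3 + t^-2 + t^-1 + 1  (w -2, c 14, <D> = A^-6 + A^-2 + A^2 + A^6)
insight: 2 values of V(t) split the 3 diagrams


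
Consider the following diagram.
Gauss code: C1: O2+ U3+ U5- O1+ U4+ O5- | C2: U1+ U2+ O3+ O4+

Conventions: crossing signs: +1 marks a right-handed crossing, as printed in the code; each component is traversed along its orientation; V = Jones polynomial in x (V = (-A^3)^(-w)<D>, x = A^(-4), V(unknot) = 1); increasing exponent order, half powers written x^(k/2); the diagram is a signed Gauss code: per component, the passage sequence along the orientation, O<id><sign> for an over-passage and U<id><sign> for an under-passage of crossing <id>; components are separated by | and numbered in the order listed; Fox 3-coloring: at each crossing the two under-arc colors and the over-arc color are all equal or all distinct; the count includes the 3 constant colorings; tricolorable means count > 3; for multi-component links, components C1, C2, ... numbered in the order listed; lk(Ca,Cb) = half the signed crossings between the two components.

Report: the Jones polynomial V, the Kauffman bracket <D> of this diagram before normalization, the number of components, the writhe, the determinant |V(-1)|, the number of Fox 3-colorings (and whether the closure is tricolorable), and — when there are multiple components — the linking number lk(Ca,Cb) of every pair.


V = -x^(1/2) + x^(3/2) - x^(5/2) - x^(9/2)
<D> = A^-9 + A^-1 - A^3 + A^7 (w = +3)
2 components over 5 crossings, w = +3
lk(C1,C2): +2
3 Fox colorings among 3^5, |V(-1)| = 4: not tricolorable
why: w = +3 (over 5 crossings) is diagram-only; (-A^3)^(-3) removes it from V


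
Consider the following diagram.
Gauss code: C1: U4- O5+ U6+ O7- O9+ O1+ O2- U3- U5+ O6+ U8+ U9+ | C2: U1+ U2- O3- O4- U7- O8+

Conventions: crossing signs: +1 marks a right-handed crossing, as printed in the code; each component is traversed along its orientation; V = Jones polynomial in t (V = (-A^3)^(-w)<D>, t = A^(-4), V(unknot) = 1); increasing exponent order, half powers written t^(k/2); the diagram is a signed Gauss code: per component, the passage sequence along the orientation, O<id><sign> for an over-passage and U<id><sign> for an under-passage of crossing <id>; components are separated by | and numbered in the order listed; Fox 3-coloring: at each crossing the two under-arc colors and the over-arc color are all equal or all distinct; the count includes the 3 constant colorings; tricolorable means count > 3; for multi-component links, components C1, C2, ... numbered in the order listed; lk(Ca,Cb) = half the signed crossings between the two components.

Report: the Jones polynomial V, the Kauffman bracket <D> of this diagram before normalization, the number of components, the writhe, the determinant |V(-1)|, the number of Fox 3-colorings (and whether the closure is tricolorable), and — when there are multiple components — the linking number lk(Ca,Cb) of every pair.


V(t) = -t^(-3/2) - 2t^(1/2) + t^(3/2) - t^(5/2) + t^(7/2)
bracket: -A^-11 + A^-7 - A^-3 + 2A + A^9, w = +1
2 components, writhe +1, over 9 crossings
lk(C1,C2) = -1
det 6, colorings 9 of 3^9 — tricolorable
observation: the span of V is 5, within the link bound 9 + 2 - 1


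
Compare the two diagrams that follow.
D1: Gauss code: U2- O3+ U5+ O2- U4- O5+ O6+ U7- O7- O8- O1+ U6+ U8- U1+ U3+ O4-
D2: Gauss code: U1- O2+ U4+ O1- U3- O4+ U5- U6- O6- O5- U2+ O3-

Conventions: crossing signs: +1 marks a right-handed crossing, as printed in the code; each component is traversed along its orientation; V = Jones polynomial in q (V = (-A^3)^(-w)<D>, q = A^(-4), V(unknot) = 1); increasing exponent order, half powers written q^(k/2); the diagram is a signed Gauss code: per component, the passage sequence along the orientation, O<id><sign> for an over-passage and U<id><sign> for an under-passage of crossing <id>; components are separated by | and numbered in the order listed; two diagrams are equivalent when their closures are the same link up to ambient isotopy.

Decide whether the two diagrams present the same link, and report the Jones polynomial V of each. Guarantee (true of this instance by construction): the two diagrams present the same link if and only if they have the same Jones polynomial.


equivalent: yes
D1 (bracket A^-8 - A^-4 + 1 - A^4 + A^8; 8 crossings at w = 0): V = q^-2 - q^-1 + 1 - q + q^2
V(D2) = q^-2 - q^-1 + 1 - q + q^2  (w -2, c 6, <D> = A^-14 - A^-10 + A^-6 - A^-2 + A^2)
key observation: Reidemeister moves carry D1 (8 crossings) to D2 (6)


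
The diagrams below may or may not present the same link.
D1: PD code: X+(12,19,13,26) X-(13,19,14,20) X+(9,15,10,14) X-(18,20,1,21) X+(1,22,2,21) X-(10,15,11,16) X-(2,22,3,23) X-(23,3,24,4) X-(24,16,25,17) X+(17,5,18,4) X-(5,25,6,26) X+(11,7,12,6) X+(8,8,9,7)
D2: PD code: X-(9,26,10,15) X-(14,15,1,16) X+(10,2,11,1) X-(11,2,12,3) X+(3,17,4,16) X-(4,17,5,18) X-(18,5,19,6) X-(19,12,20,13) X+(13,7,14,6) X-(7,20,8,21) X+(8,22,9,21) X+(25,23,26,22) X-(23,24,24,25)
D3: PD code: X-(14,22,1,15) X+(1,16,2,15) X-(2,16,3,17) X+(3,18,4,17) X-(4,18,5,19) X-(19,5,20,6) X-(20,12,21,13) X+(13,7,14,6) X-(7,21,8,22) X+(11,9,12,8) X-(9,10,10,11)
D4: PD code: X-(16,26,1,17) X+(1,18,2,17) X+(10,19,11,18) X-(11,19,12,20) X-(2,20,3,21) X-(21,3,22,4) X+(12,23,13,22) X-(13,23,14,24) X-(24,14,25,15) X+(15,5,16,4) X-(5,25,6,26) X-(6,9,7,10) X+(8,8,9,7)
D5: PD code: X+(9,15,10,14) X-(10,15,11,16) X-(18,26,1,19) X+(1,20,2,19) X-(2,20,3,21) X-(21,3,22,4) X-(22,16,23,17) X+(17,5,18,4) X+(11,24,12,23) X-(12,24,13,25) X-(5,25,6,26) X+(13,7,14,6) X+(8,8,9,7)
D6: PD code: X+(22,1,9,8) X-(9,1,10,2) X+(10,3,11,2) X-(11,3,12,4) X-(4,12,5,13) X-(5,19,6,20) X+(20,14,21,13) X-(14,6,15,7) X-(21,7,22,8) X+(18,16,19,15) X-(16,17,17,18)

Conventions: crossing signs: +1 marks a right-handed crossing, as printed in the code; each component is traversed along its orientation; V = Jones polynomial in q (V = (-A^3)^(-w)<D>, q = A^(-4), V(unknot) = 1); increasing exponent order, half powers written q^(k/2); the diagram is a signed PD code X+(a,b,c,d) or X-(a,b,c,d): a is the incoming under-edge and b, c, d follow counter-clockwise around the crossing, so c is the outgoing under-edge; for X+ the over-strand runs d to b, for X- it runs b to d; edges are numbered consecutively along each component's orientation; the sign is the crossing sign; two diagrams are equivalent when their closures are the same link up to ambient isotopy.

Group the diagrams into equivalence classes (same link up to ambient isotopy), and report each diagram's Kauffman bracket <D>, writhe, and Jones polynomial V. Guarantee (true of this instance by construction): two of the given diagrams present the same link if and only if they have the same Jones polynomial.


grouping into links: {D1, D2, D3, D4, D5, D6}
V(D1) = -q^(-9/2) - q^(-5/2) + q^(-3/2) - q^(-1/2)  (w -1, c 13, <D> = A^-1 - A^3 + A^7 + A^15)
V(D2) = -q^(-9/2) - q^(-5/2) + q^(-3/2) - q^(-1/2)  (w -3, c 13, <D> = A^-7 - A^-3 + A + A^9)
V(D3) = -q^(-9/2) - q^(-5/2) + q^(-3/2) - q^(-1/2)  [11 crossings, <D> = A^-7 - A^-3 + A + A^9, w = -3]
V(D4) = -q^(-9/2) - q^(-5/2) + q^(-3/2) - q^(-1/2)  (w -3, c 13, <D> = A^-7 - A^-3 + A + A^9)
D5 (bracket A^-1 - A^3 + A^7 + A^15; 13 crossings at w = -1): V = -q^(-9/2) - q^(-5/2) + q^(-3/2) - q^(-1/2)
V(D6) = -q^(-9/2) - q^(-5/2) + q^(-3/2) - q^(-1/2)  [11 crossings, <D> = A^-7 - A^-3 + A + A^9, w = -3]
why: all 6 diagrams share one V(q), hence one class


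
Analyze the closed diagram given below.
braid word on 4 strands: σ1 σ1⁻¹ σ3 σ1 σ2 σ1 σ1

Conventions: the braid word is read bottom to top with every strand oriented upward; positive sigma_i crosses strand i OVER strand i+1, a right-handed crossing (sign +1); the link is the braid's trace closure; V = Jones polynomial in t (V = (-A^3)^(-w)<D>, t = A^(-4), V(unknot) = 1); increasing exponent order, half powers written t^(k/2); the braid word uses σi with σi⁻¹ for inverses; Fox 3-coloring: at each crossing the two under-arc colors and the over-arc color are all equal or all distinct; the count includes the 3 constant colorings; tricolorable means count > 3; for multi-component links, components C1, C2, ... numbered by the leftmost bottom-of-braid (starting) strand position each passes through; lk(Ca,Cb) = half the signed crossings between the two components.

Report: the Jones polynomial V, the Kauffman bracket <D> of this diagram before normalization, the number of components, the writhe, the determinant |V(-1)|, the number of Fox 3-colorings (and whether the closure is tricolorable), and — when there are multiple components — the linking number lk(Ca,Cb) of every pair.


V(t) = t + t^3 - t^4
bracket: A^-1 - A^3 - A^11, w = +5
1 component, writhe +5, over 7 crossings
det 3, colorings 9 of 3^7 — tricolorable
observation: w = +5 shifts under R1 moves; the (-A^3)^(-5) factor cancels that in V


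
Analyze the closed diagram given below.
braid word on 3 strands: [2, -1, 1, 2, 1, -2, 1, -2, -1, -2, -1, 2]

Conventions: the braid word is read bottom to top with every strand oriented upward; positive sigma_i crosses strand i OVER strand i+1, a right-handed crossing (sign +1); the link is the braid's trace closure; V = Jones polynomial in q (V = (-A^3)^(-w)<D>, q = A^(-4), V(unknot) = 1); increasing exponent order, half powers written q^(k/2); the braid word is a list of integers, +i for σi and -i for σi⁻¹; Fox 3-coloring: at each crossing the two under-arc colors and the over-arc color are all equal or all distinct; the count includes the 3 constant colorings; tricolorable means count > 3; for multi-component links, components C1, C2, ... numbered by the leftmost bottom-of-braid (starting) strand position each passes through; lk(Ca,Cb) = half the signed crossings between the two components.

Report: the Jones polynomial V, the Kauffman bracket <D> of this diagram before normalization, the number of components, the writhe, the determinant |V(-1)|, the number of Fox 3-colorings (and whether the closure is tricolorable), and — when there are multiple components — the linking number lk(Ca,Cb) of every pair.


V = -q^-3 + 2q^-2 - 2q^-1 + 3 - 2q + 2q^2 - q^3
<D> = -A^-12 + 2A^-8 - 2A^-4 + 3 - 2A^4 + 2A^8 - A^12 (w = 0)
1 component over 12 crossings, w = 0
3 Fox colorings among 3^12, |V(-1)| = 13: not tricolorable
why: the span of V is 6, forcing >= 6 crossings in any diagram
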